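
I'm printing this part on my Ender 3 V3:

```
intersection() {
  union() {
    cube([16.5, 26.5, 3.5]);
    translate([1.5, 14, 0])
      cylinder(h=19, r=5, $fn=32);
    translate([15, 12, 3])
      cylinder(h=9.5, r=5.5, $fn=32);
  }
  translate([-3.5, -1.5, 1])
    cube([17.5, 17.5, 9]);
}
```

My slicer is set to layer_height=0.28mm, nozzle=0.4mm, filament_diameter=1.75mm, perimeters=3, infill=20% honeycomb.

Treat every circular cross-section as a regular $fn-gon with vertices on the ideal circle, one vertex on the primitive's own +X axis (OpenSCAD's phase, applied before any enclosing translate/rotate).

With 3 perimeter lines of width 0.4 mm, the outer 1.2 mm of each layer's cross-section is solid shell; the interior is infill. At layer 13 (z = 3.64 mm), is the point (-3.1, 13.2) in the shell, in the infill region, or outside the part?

shell

At z = 3.64 mm: the cube is absent (z outside [0, 3.5]); the r=5 cylinder at (1.5, 14) gives a regular 32-gon of circumradius 5 (constant along its height); the r=5.5 cylinder at (15, 12) contributes a regular 32-gon of circumradius 5.5; Combining (union): the 2 present regions are separate (no shared area or edge), so areas and boundary lengths simply add and each stays a separate island — 2 connected regions; the cube at (-3.5, -1.5) is present — its section is the full 17.5×17.5 rectangle; Keeping only the common overlap: the 17.5×17.5 cube at (-3.5, -1.5) partially overlaps the result so far; clipping to the common part keeps 92.35 mm² — 2 connected regions. Overall, the cross-section has 2 separate islands. The nearest boundary edge runs (-3.40, 13.02)→(-3.50, 14.00); distance from the point to it = 0.32 mm. (Shell/infill is judged within the island containing the point — the largest one.) The point is inside the cross-section, 0.32 mm from the nearest boundary — within the 1.2 mm shell band (3 × 0.4).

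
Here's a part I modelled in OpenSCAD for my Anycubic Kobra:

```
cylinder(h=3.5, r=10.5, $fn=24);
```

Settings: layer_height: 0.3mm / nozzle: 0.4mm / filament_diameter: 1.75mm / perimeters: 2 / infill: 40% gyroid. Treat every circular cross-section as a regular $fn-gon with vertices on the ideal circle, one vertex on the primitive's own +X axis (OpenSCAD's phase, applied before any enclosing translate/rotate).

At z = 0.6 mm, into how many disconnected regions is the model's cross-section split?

1

At z = 0.6 mm: the cylinder: section is a regular 24-gon, circumradius r=10.5. The result has 1 disconnected region.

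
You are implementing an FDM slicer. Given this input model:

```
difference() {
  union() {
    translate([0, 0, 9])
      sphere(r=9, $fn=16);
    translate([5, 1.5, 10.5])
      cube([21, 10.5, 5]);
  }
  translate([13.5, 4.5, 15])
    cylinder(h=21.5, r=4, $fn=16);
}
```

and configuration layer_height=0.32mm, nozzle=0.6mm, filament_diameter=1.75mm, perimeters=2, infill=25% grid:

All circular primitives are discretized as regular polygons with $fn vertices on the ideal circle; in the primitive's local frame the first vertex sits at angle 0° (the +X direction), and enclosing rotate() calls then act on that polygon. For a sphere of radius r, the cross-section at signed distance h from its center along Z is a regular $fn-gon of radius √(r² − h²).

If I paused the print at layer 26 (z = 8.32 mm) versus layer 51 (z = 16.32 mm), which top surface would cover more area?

Layer 26 (z = 8.32): the r=9 sphere slices to a regular 16-gon of circumradius 8.974 (√(r²−h²) with h=0.68 from center) (area = (16/2)·8.974²·sin(360°/16) = 246.56 mm²); the cube at (5, 1.5) does not reach this height (z outside [10.5, 15.5]); Taking the union: only the r=9 sphere is present, so the union is just that shape — area = 246.56 mm²; the cylinder at (13.5, 4.5) is absent (z outside [15, 36.5]); After the difference (first − rest): none of the subtracted shapes is present at this height, so the result so far is unchanged — area = 246.56 mm². So its area = 246.56 mm². Layer 51 (z = 16.32): the r=9 sphere contributes a regular 16-gon of circumradius √(9²−7.32²) = 5.236 (area = (16/2)·5.236²·sin(360°/16) = 83.94 mm²); the cube at (5, 1.5) is not intersected at this z (z outside [10.5, 15.5]); Merging all regions: only the r=9 sphere is present, so the union is just that shape — area = 83.94 mm²; the r=4 cylinder at (13.5, 4.5) gives a regular 16-gon of circumradius 4 (constant along its height) (area = (16/2)·4.000²·sin(360°/16) = 48.98 mm²); After the difference (first − rest): starting from that combined region (83.94 mm²), the r=4 cylinder at (13.5, 4.5) misses the remaining region (no effect) — area = 83.94 mm². So its area = 83.94 mm². Layer 26 is larger (246.56 vs 83.94 mm²).

layer 26 (z = 8.32 mm)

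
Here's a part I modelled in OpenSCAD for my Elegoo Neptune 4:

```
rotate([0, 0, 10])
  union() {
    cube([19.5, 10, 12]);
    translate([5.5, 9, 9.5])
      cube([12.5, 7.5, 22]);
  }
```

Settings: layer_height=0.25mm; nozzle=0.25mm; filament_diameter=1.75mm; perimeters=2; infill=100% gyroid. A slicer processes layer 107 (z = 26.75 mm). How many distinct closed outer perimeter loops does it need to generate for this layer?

At z = 26.75 mm: the cube is not intersected at this z (z outside [0, 12]); the 12.5×7.5 cube at (5.5, 9) contributes its full rectangle; Taking the union: only the 12.5×7.5 cube at (5.5, 9) is present, so the union is just that shape — 1 connected region; (whole slice rotated 10° about Z — lengths, areas and connectivity unchanged). The result has 1 disconnected region.

1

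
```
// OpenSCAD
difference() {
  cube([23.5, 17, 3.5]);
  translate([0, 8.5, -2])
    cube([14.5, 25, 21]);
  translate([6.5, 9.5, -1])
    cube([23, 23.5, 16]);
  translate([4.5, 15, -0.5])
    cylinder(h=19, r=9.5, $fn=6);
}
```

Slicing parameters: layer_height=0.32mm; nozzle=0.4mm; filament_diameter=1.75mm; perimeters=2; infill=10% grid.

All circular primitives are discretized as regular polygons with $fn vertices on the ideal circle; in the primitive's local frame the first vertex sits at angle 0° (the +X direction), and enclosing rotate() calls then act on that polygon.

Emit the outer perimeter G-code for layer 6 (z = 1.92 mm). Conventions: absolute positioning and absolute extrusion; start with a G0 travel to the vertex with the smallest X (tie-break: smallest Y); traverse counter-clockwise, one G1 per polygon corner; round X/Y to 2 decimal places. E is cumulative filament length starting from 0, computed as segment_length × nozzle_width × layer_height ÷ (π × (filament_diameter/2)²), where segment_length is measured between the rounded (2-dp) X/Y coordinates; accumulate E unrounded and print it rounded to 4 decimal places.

At z = 1.92 mm: the cube is present — its section is the full 23.5×17 rectangle; the cube at (0, 8.5) (footprint 14.5×25) is included at this height; the cube at (6.5, 9.5) is present — its section is the full 23×23.5 rectangle; the cylinder at (4.5, 15): section is a regular 6-gon, circumradius r=9.5; Taking the first minus the rest: starting from the 23.5×17 cube, the 14.5×25 cube at (0, 8.5) partially overlaps it — only the 123.25 mm² overlap (of its 362.50 mm²) is removed, clipping the outline; the 23×23.5 cube at (6.5, 9.5) partially overlaps it — only the 67.50 mm² overlap (of its 540.50 mm²) is removed, clipping the outline; the r=9.5 cylinder at (4.5, 15) partially overlaps it — only the 16.84 mm² overlap (of its 234.48 mm²) is removed, clipping the outline — 1 connected region. The outline is a single polygon with 8 vertices. Extrusion per mm of travel: 0.4 × 0.32 / (π × 0.875²) = 0.053216. Accumulating E over each segment gives final E = 3.4733.

G0 X0.00 Y0.00 Z1.92
G1 X23.50 Y0.00 E1.2506
G1 X23.50 Y9.50 E1.7561
G1 X14.50 Y9.50 E2.2351
G1 X14.50 Y8.50 E2.2883
G1 X10.25 Y8.50 E2.5145
G1 X9.25 Y6.77 E2.6208
G1 X0.00 Y6.77 E3.1131
G1 X0.00 Y0.00 E3.4733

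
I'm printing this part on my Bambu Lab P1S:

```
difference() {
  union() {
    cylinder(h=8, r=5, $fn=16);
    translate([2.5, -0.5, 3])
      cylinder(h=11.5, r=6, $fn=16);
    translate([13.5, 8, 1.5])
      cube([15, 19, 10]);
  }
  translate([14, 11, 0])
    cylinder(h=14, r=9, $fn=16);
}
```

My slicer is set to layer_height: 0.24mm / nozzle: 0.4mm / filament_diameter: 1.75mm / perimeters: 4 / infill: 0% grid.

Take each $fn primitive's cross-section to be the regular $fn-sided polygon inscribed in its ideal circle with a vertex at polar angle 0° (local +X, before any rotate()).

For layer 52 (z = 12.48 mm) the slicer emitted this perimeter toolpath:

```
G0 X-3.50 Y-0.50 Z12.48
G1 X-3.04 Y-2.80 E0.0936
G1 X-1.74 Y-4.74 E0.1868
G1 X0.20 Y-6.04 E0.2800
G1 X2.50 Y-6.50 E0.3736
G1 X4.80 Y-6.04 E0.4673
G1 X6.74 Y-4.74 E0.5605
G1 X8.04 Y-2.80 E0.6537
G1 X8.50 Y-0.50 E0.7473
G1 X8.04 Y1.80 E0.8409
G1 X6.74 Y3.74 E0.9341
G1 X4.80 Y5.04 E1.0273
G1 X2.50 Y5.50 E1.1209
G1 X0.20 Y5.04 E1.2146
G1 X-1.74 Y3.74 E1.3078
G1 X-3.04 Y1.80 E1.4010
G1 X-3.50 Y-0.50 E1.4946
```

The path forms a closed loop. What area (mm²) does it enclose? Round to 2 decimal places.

110.15 mm²

Apply the shoelace formula to the sequence of (X, Y) vertices; enclosed area = 110.15 mm².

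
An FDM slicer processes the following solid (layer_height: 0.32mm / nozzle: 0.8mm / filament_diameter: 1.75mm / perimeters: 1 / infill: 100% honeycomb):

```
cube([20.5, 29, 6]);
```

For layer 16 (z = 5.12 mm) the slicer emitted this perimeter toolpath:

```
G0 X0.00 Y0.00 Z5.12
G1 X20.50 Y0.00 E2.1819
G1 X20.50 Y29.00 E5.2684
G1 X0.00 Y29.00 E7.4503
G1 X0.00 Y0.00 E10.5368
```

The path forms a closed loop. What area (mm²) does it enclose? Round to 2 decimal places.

Apply the shoelace formula to the sequence of (X, Y) vertices; enclosed area = 594.50 mm².

594.50 mm²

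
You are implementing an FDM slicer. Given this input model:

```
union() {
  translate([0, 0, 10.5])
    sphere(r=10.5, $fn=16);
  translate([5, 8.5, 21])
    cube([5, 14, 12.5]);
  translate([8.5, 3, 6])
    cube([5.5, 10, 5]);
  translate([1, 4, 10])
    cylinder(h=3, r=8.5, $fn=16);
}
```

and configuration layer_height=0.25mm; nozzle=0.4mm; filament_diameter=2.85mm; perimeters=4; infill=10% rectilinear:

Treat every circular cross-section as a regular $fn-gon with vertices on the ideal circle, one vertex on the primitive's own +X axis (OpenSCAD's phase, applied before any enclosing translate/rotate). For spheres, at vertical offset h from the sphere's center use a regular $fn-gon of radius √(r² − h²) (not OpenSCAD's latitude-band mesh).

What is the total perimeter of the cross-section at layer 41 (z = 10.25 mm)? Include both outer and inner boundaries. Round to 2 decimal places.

At z = 10.25 mm: the r=10.5 sphere slices to a regular 16-gon of circumradius 10.497 (√(r²−h²) with h=0.25 from center) (perimeter = 2·16·10.497·sin(180°/16) = 65.53 mm); the cube at (5, 8.5) is not intersected at this z (z outside [21, 33.5]); the cube at (8.5, 3) (footprint 5.5×10) is included at this height (perimeter 31.00 mm); the cylinder at (1, 4): section is a regular 16-gon, circumradius r=8.5 (perimeter = 2·16·8.500·sin(180°/16) = 53.06 mm); Taking the union: the regions partially overlap (shared area 196.96 mm²), so the edge portions inside another operand are dropped and the merged outline is re-measured after clipping — boundary = 88.39 mm. Overall, the cross-section is a single solid region. Total boundary length (outer) = 88.39 mm.

88.39 mm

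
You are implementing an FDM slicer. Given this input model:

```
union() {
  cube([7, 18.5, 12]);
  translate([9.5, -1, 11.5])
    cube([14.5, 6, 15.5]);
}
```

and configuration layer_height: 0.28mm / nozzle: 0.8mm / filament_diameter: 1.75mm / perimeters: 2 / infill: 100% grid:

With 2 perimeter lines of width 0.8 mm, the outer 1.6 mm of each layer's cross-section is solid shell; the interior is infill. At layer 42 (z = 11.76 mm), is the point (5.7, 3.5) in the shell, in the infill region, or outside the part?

At z = 11.76 mm: the cube (footprint 7×18.5) is included at this height; the 14.5×6 cube at (9.5, -1) contributes its full rectangle; Combining (union): the 2 present regions are separate (no shared area or edge), so areas and boundary lengths simply add and each stays a separate island — 2 connected regions. Overall, the cross-section has 2 separate islands. The nearest boundary edge runs (7.00, 18.50)→(7.00, 0.00); distance from the point to it = 1.30 mm. (Shell/infill is judged within the island containing the point — the largest one.) The point is inside the cross-section, 1.30 mm from the nearest boundary — within the 1.6 mm shell band (2 × 0.8).

shell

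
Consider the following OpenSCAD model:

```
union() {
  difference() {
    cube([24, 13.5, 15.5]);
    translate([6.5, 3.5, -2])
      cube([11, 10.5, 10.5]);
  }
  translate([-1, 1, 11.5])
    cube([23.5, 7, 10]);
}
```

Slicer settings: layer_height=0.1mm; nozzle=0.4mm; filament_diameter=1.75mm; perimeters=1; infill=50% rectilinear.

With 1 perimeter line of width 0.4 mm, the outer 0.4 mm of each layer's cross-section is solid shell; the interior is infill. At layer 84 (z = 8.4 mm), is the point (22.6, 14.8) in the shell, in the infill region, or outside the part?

At z = 8.4 mm: the 24×13.5 cube contributes its full rectangle; the cube at (6.5, 3.5) is present — its section is the full 11×10.5 rectangle; After the difference (first − rest): starting from the 24×13.5 cube, the 11×10.5 cube at (6.5, 3.5) partially overlaps it — only the 110.00 mm² overlap (of its 115.50 mm²) is removed, clipping the outline — 1 connected region; the cube at (-1, 1) is absent (z outside [11.5, 21.5]); Merging all regions: only the result so far is present, so the union is just that shape — 1 connected region. Overall, the cross-section is a single solid region. The nearest boundary edge runs (17.50, 13.50)→(24.00, 13.50); distance from the point to it = 1.30 mm. The point is not inside any of the regions above, so it lies outside the cross-section (1.30 mm from the nearest boundary).

outside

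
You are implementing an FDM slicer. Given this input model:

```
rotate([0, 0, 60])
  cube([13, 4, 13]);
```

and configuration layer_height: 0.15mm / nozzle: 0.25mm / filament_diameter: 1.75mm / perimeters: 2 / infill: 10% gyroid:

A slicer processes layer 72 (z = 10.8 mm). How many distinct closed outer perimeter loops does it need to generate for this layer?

At z = 10.8 mm: the 13×4 cube contributes its full rectangle; (whole slice rotated 60° about Z — lengths, areas and connectivity unchanged). The result has 1 disconnected region.

1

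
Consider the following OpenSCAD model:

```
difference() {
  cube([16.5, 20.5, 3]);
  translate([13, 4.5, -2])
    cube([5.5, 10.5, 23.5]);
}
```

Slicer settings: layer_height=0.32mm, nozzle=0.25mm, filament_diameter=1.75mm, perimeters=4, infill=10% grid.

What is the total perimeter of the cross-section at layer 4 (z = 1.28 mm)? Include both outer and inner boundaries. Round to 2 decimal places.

81.00 mm

At z = 1.28 mm: the 16.5×20.5 cube contributes its full rectangle (perimeter 74.00 mm); the cube at (13, 4.5) is present — its section is the full 5.5×10.5 rectangle (perimeter 32.00 mm); Subtracting the remaining from the first: starting from the 16.5×20.5 cube, the 5.5×10.5 cube at (13, 4.5) partially overlaps it — only the 36.75 mm² overlap (of its 57.75 mm²) is removed, clipping the outline — boundary = 81.00 mm. Overall, the cross-section is a single solid region. Total boundary length (outer) = 81.00 mm.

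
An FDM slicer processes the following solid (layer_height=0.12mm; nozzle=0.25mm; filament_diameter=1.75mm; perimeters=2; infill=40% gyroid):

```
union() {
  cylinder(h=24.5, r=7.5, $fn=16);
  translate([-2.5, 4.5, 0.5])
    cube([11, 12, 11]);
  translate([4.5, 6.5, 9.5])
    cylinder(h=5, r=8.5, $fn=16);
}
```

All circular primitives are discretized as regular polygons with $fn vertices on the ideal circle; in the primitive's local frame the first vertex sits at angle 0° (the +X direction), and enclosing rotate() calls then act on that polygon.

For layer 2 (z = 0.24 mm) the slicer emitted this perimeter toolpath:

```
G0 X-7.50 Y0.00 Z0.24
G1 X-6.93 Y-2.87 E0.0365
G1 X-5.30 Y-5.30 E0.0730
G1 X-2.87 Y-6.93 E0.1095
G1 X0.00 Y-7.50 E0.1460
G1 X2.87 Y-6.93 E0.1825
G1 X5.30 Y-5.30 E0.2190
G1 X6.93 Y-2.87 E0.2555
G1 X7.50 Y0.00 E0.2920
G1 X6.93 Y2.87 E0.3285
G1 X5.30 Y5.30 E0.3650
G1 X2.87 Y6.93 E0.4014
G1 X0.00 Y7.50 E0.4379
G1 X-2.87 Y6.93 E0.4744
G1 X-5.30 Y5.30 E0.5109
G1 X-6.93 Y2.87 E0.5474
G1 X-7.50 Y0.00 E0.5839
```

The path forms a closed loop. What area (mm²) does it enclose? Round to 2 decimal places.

Apply the shoelace formula to the sequence of (X, Y) vertices; enclosed area = 172.17 mm².

172.17 mm²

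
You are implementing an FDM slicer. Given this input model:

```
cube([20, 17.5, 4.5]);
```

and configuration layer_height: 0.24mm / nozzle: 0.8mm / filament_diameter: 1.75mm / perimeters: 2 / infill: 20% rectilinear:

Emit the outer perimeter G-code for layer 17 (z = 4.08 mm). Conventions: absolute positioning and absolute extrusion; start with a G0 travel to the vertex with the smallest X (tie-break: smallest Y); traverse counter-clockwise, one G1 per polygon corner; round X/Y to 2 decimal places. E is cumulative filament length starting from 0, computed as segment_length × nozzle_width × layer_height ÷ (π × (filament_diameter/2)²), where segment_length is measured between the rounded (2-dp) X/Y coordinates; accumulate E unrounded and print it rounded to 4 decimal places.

At z = 4.08 mm: the cube is present — its section is the full 20×17.5 rectangle. The outline is a single polygon with 4 vertices. Extrusion per mm of travel: 0.8 × 0.24 / (π × 0.875²) = 0.079824. Accumulating E over each segment gives final E = 5.9868.

G0 X0.00 Y0.00 Z4.08
G1 X20.00 Y0.00 E1.5965
G1 X20.00 Y17.50 E2.9934
G1 X0.00 Y17.50 E4.5899
G1 X0.00 Y0.00 E5.9868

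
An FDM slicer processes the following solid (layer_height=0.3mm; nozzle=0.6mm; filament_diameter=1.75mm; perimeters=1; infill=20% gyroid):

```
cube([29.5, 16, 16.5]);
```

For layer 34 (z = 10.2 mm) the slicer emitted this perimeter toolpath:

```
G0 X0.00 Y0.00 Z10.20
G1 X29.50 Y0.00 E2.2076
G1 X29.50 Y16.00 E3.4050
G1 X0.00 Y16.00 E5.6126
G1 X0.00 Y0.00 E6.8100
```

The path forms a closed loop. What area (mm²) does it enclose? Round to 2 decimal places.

Apply the shoelace formula to the sequence of (X, Y) vertices; enclosed area = 472.00 mm².

472.00 mm²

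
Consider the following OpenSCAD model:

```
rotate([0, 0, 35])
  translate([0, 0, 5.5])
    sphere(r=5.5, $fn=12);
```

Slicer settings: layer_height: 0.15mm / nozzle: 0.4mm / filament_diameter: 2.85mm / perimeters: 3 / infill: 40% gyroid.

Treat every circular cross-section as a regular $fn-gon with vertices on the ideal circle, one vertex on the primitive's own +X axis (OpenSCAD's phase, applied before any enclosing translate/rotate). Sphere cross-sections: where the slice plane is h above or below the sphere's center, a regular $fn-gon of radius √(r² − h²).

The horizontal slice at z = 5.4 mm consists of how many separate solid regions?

At z = 5.4 mm: the r=5.5 sphere slices to a regular 12-gon of circumradius 5.499 (√(r²−h²) with h=0.1 from center); (whole slice rotated 35° about Z — lengths, areas and connectivity unchanged). The result has 1 disconnected region.

1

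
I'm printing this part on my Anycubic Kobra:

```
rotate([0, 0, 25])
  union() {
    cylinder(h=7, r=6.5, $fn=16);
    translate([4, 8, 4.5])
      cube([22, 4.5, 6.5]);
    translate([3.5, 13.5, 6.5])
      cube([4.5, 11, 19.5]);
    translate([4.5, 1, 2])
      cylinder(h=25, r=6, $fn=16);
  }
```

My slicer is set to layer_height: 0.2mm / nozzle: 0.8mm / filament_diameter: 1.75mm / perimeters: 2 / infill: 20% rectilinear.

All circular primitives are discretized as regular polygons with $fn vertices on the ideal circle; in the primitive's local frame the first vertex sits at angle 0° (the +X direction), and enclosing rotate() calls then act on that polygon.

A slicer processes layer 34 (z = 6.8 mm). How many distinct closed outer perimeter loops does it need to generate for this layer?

3

At z = 6.8 mm: the r=6.5 cylinder contributes a regular 16-gon of circumradius 6.5; the cube at (4, 8) is present — its section is the full 22×4.5 rectangle; the 4.5×11 cube at (3.5, 13.5) contributes its full rectangle; the cylinder at (4.5, 1): section is a regular 16-gon, circumradius r=6; Merging all regions: the regions partially overlap (shared area 63.90 mm²), so overlapping operands fuse into one piece — 3 connected regions; (rotated 25° about Z; rotation is an isometry so areas/perimeters/island counts are preserved). The result has 3 disconnected regions.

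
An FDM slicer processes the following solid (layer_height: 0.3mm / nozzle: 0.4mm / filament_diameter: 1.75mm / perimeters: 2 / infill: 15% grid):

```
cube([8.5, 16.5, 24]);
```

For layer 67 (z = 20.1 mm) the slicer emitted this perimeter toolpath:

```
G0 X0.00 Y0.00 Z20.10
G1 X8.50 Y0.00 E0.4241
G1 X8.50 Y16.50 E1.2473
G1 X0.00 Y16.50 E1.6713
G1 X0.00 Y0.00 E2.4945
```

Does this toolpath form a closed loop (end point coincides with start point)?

Start point (G0): (0.00, 0.00). End point (last G1): the path returns to the start — closed.

yes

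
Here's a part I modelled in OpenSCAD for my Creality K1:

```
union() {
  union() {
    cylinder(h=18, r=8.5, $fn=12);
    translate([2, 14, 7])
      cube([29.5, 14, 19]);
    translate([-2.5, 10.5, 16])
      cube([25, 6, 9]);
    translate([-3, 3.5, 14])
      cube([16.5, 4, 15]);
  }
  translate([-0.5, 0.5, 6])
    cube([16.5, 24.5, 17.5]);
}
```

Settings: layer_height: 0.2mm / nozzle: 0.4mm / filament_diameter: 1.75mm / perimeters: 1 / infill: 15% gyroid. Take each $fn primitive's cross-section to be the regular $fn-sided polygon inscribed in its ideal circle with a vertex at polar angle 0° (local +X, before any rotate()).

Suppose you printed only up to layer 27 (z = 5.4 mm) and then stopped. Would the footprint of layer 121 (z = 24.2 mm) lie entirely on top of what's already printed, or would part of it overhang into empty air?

Compare the two slices. At z = 5.4: the r=8.5 cylinder gives a regular 12-gon of circumradius 8.5 (constant along its height) (area = (12/2)·8.500²·sin(360°/12) = 216.75 mm²); the cube at (2, 14) is absent (z outside [7, 26]); the cube at (-2.5, 10.5) does not reach this height (z outside [16, 25]); the cube at (-3, 3.5) is not intersected at this z (z outside [14, 29]); Taking the union: only the r=8.5 cylinder is present, so the union is just that shape — area = 216.75 mm²; the cube at (-0.5, 0.5) does not reach this height (z outside [6, 23.5]); Merging all regions: only the result so far is present, so the union is just that shape — area = 216.75 mm². At z = 24.2: the cylinder is absent (z outside [0, 18]); the cube at (2, 14) (footprint 29.5×14) is included at this height (area 413.00 mm²); the 25×6 cube at (-2.5, 10.5) contributes its full rectangle (area 150.00 mm²); the cube at (-3, 3.5) is present — its section is the full 16.5×4 rectangle (area 66.00 mm²); Merging all regions: the regions partially overlap — summed areas 629.00 mm² minus the doubly-counted overlap 51.25 mm² gives 577.75 mm² — area = 577.75 mm²; the cube at (-0.5, 0.5) is not intersected at this z (z outside [6, 23.5]); Taking the union: only that combined region is present, so the union is just that shape — area = 577.75 mm². Checking containment: at z = 24.2 the cross-section extends beyond the z = 5.4 cross-section by about 541.54 mm².

part overhangs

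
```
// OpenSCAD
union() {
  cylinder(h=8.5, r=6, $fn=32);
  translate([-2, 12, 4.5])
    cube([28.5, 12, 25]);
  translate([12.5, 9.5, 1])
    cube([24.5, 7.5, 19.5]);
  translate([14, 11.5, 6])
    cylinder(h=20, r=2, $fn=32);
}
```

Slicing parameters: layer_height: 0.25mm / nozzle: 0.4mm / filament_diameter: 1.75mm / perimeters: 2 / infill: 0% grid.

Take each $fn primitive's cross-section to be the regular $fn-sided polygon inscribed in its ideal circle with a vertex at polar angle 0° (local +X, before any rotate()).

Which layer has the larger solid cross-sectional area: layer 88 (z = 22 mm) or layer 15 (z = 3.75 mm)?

Layer 88 (z = 22): the cylinder does not reach this height (z outside [0, 8.5]); the 28.5×12 cube at (-2, 12) contributes its full rectangle (area 342.00 mm²); the cube at (12.5, 9.5) is absent (z outside [1, 20.5]); the cylinder at (14, 11.5): section is a regular 32-gon, circumradius r=2 (area = (32/2)·2.000²·sin(360°/32) = 12.49 mm²); Combining (union): the regions partially overlap — summed areas 354.49 mm² minus the doubly-counted overlap 4.27 mm² gives 350.22 mm² — area = 350.22 mm². So its area = 350.22 mm². Layer 15 (z = 3.75): the r=6 cylinder contributes a regular 32-gon of circumradius 6 (area = (32/2)·6.000²·sin(360°/32) = 112.37 mm²); the cube at (-2, 12) is absent (z outside [4.5, 29.5]); the cube at (12.5, 9.5) is present — its section is the full 24.5×7.5 rectangle (area 183.75 mm²); the cylinder at (14, 11.5) does not reach this height (z outside [6, 26]); Combining (union): the 2 present regions are separate (no shared area or edge), so areas and boundary lengths simply add and each stays a separate island — area = 296.12 mm². So its area = 296.12 mm². Layer 88 is larger (350.22 vs 296.12 mm²).

layer 88 (z = 22 mm)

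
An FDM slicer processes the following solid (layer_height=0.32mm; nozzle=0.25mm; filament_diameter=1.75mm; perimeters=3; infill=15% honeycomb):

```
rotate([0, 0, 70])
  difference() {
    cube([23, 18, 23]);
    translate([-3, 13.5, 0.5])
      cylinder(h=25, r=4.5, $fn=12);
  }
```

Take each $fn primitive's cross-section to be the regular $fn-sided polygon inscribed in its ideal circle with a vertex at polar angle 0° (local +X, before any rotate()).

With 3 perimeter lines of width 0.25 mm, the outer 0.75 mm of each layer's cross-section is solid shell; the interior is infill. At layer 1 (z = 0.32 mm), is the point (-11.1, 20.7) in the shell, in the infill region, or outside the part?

shell

At z = 0.32 mm: the cube (footprint 23×18) is included at this height; the cylinder at (-3, 13.5) does not reach this height (z outside [0.5, 25.5]); After the difference (first − rest): none of the subtracted shapes is present at this height, so the 23×18 cube is unchanged — 1 connected region; (whole slice rotated 70° about Z — lengths, areas and connectivity unchanged). Overall, the cross-section is a single solid region. Undo the 70° rotation: the query point maps to (15.655, 17.510) in the un-rotated model frame. The nearest boundary edge runs (23.00, 18.00)→(0.00, 18.00); distance from the point to it = 0.49 mm. The point is inside the cross-section, 0.49 mm from the nearest boundary — within the 0.75 mm shell band (3 × 0.25).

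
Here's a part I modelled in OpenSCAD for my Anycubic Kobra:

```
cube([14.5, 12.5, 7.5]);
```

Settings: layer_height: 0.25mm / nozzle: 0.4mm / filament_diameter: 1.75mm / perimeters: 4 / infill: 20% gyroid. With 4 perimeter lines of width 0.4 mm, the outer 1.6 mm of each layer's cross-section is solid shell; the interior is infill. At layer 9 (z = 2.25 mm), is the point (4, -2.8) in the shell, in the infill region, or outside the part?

At z = 2.25 mm: the cube is present — its section is the full 14.5×12.5 rectangle. Overall, the cross-section is a single solid region. The nearest boundary edge runs (0.00, 0.00)→(14.50, 0.00); distance from the point to it = 2.80 mm. The point is not inside any of the regions above, so it lies outside the cross-section (2.80 mm from the nearest boundary).

outside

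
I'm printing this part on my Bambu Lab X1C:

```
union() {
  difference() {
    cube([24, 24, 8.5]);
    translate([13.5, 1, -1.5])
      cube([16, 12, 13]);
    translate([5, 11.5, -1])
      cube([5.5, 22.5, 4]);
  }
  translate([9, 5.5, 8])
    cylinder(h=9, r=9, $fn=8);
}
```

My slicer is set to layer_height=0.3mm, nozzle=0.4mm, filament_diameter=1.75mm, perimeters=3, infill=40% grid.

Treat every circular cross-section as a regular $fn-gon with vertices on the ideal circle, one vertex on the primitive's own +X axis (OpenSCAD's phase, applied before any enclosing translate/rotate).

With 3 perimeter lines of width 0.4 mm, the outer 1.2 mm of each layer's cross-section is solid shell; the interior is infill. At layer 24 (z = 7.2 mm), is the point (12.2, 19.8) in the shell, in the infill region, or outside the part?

At z = 7.2 mm: the cube is present — its section is the full 24×24 rectangle; the cube at (13.5, 1) (footprint 16×12) is included at this height; the cube at (5, 11.5) is absent (z outside [-1, 3]); After the difference (first − rest): starting from the 24×24 cube, the 16×12 cube at (13.5, 1) partially overlaps it — only the 126.00 mm² overlap (of its 192.00 mm²) is removed, clipping the outline — 1 connected region; the cylinder at (9, 5.5) does not reach this height (z outside [8, 17]); Taking the union: only the result so far is present, so the union is just that shape — 1 connected region. Overall, the cross-section is a single solid region. The nearest boundary edge runs (0.00, 24.00)→(24.00, 24.00); distance from the point to it = 4.20 mm. The point is inside the cross-section and 4.20 mm from the nearest boundary — more than the 1.2 mm shell width (3 × 0.4), so it's in the infill interior.

infill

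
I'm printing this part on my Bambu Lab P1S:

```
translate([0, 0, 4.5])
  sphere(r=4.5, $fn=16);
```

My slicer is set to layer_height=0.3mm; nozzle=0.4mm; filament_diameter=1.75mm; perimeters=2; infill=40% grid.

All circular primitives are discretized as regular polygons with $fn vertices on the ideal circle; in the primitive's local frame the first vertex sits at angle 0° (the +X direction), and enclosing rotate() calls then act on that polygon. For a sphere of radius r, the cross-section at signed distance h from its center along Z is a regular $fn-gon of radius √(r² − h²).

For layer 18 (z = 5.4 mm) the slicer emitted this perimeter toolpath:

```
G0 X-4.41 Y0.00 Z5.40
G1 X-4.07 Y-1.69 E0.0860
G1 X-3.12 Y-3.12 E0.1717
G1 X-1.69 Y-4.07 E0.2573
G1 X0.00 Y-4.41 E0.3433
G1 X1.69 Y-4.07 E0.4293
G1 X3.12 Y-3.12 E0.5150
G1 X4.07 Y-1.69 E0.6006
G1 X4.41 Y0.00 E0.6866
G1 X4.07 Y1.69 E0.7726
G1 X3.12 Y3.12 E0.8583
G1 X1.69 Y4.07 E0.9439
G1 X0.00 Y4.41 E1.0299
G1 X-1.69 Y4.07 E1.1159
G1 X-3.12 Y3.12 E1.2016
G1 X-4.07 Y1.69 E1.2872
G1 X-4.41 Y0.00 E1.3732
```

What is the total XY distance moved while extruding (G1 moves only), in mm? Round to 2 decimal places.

27.53 mm

Sum the Euclidean lengths of each G1 segment: total = 27.53 mm.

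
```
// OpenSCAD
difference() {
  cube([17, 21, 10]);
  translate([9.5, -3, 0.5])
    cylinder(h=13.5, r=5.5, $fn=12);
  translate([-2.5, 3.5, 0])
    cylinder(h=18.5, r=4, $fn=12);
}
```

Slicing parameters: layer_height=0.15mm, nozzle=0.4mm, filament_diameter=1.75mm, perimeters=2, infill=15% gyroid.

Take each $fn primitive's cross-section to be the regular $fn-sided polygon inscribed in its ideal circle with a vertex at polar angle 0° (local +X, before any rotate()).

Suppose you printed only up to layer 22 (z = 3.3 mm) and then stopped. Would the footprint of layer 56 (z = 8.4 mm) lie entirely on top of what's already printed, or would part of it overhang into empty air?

Compare the two slices. At z = 3.3: the 17×21 cube contributes its full rectangle (area 357.00 mm²); the cylinder at (9.5, -3): section is a regular 12-gon, circumradius r=5.5 (area = (12/2)·5.500²·sin(360°/12) = 90.75 mm²); the r=4 cylinder at (-2.5, 3.5) contributes a regular 12-gon of circumradius 4 (area = (12/2)·4.000²·sin(360°/12) = 48.00 mm²); Subtracting the remaining from the first: starting from the 17×21 cube (357.00 mm²), the r=5.5 cylinder at (9.5, -3) partially overlaps it — only the 14.83 mm² overlap (of its 90.75 mm²) is removed, clipping the outline; the r=4 cylinder at (-2.5, 3.5) partially overlaps it — only the 5.86 mm² overlap (of its 48.00 mm²) is removed, clipping the outline — area = 336.31 mm². At z = 8.4: the cube (footprint 17×21) is included at this height (area 357.00 mm²); the r=5.5 cylinder at (9.5, -3) contributes a regular 12-gon of circumradius 5.5 (area = (12/2)·5.500²·sin(360°/12) = 90.75 mm²); the r=4 cylinder at (-2.5, 3.5) contributes a regular 12-gon of circumradius 4 (area = (12/2)·4.000²·sin(360°/12) = 48.00 mm²); Taking the first minus the rest: starting from the 17×21 cube (357.00 mm²), the r=5.5 cylinder at (9.5, -3) partially overlaps it — only the 14.83 mm² overlap (of its 90.75 mm²) is removed, clipping the outline; the r=4 cylinder at (-2.5, 3.5) partially overlaps it — only the 5.86 mm² overlap (of its 48.00 mm²) is removed, clipping the outline — area = 336.31 mm². Checking containment: the cross-section at z = 8.4 is a subset of the cross-section at z = 3.3.

entirely on top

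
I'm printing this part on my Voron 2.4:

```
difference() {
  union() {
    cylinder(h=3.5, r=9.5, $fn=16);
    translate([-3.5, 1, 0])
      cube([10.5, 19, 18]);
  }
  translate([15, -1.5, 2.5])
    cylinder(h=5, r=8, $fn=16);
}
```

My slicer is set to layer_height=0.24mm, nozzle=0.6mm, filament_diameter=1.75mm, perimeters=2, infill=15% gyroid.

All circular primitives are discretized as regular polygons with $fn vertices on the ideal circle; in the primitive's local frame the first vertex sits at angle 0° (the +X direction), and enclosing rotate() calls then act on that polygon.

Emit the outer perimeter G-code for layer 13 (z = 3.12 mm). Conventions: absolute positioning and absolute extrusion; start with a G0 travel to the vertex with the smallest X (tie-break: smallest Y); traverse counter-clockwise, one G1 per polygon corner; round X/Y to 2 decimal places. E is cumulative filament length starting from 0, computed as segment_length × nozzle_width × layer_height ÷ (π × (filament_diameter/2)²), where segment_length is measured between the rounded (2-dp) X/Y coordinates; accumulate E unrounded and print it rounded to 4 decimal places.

G0 X-9.50 Y0.00 Z3.12
G1 X-8.78 Y-3.64 E0.2221
G1 X-6.72 Y-6.72 E0.4440
G1 X-3.64 Y-8.78 E0.6658
G1 X0.00 Y-9.50 E0.8880
G1 X3.64 Y-8.78 E1.1101
G1 X6.72 Y-6.72 E1.3319
G1 X7.88 Y-4.97 E1.4576
G1 X7.61 Y-4.56 E1.4870
G1 X7.00 Y-1.50 E1.6738
G1 X7.61 Y1.56 E1.8606
G1 X8.83 Y3.38 E1.9918
G1 X8.78 Y3.64 E2.0077
G1 X7.00 Y6.29 E2.1988
G1 X7.00 Y20.00 E3.0196
G1 X-3.50 Y20.00 E3.6482
G1 X-3.50 Y8.80 E4.3187
G1 X-3.64 Y8.78 E4.3272
G1 X-6.72 Y6.72 E4.5490
G1 X-8.78 Y3.64 E4.7708
G1 X-9.50 Y0.00 E4.9930

At z = 3.12 mm: the r=9.5 cylinder gives a regular 16-gon of circumradius 9.5 (constant along its height); the cube at (-3.5, 1) is present — its section is the full 10.5×19 rectangle; Taking the union: the regions partially overlap (shared area 80.47 mm²), so overlapping operands fuse into one piece — 1 connected region; the r=8 cylinder at (15, -1.5) gives a regular 16-gon of circumradius 8 (constant along its height); After the difference (first − rest): starting from the result so far, the r=8 cylinder at (15, -1.5) partially overlaps it — only the 12.48 mm² overlap (of its 195.93 mm²) is removed, clipping the outline — 1 connected region. The outline is a single polygon with 20 vertices. Extrusion per mm of travel: 0.6 × 0.24 / (π × 0.875²) = 0.059868. Accumulating E over each segment gives final E = 4.9930.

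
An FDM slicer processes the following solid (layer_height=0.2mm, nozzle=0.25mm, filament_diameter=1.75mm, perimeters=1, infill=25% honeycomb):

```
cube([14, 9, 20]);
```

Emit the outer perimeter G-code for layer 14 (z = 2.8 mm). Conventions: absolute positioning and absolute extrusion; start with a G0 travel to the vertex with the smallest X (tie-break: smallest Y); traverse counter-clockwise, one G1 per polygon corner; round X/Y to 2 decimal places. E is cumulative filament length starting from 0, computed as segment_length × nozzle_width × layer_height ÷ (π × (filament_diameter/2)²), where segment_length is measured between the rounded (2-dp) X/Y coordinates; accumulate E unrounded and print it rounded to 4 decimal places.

At z = 2.8 mm: the cube (footprint 14×9) is included at this height. The outline is a single polygon with 4 vertices. Extrusion per mm of travel: 0.25 × 0.2 / (π × 0.875²) = 0.020788. Accumulating E over each segment gives final E = 0.9562.

G0 X0.00 Y0.00 Z2.80
G1 X14.00 Y0.00 E0.2910
G1 X14.00 Y9.00 E0.4781
G1 X0.00 Y9.00 E0.7691
G1 X0.00 Y0.00 E0.9562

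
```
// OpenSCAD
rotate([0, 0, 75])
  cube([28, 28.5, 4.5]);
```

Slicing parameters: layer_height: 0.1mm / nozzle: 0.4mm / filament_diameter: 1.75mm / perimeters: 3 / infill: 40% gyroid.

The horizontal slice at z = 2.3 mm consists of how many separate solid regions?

At z = 2.3 mm: the 28×28.5 cube contributes its full rectangle; (rotated 75° about Z; rotation is an isometry so areas/perimeters/island counts are preserved). The result has 1 disconnected region.

1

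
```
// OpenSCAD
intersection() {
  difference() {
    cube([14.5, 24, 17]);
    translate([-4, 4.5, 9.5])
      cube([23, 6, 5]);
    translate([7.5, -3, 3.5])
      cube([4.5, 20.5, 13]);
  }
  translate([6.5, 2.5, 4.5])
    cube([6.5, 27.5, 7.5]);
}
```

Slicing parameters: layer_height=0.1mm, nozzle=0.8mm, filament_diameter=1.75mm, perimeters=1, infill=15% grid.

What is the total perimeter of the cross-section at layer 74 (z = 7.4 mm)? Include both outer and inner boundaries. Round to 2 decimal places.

86.00 mm

At z = 7.4 mm: the cube (footprint 14.5×24) is included at this height (perimeter 77.00 mm); the cube at (-4, 4.5) is absent (z outside [9.5, 14.5]); the 4.5×20.5 cube at (7.5, -3) contributes its full rectangle (perimeter 50.00 mm); Taking the first minus the rest: starting from the 14.5×24 cube, the 4.5×20.5 cube at (7.5, -3) partially overlaps it — only the 78.75 mm² overlap (of its 92.25 mm²) is removed, clipping the outline — boundary = 112.00 mm; the 6.5×27.5 cube at (6.5, 2.5) contributes its full rectangle (perimeter 68.00 mm); After intersecting: the 6.5×27.5 cube at (6.5, 2.5) partially overlaps that combined region; clipping to the common part keeps 72.25 mm² — boundary = 86.00 mm. Overall, the cross-section is a single solid region. Total boundary length (outer) = 86.00 mm.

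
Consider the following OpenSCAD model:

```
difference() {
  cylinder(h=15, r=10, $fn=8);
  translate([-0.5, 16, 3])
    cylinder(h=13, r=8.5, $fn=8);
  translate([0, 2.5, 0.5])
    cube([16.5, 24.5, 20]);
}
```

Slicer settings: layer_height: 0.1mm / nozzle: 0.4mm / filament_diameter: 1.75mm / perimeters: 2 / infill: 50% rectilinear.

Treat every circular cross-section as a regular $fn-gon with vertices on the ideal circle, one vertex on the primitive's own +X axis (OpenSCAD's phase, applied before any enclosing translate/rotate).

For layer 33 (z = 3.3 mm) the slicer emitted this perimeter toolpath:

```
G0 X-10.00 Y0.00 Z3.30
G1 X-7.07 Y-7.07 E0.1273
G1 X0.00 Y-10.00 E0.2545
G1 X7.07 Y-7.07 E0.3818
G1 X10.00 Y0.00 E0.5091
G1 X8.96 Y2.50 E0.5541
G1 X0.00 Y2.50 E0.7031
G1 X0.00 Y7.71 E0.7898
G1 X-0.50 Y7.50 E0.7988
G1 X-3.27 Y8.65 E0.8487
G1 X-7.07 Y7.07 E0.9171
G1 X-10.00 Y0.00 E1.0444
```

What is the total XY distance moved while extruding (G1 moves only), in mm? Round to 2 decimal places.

Sum the Euclidean lengths of each G1 segment: total = 62.80 mm.

62.80 mm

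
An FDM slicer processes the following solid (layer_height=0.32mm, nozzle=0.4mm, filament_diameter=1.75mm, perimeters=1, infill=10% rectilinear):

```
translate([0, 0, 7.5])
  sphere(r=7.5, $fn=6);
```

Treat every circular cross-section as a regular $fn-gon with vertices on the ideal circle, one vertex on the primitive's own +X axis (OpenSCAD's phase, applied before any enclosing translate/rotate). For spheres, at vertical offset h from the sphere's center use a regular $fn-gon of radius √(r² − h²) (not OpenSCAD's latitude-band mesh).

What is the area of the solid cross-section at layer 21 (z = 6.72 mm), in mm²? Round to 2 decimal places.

144.56 mm²

At z = 6.72 mm: the sphere: section is a regular 6-gon, circumradius = √(r²−h²) = √(7.5²−0.78²) = 7.459 (area = (6/2)·7.459²·sin(360°/6) = 144.56 mm²). Overall, the cross-section is a single solid region. Net area = 144.56 mm².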